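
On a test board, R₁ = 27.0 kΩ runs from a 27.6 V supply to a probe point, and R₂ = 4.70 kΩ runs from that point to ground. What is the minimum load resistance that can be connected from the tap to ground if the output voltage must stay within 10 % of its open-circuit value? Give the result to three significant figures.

R_L(min) ≈ 36.0 kΩ

Output resistance R_th = R₁‖R₂ = (27.0 × 4.70)/31.70 = 4.003 kΩ.
The fractional drop is R_th/(R_th + R_L); requiring this ≤ 0.100 gives R_L ≥ R_th(1/0.100 − 1) = 4.003 × 9.000 = 36.0 kΩ.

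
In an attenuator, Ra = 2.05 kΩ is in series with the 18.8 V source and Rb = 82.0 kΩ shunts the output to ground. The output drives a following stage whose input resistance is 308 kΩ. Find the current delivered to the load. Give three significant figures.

Rb‖R_L = 64.76 kΩ; V_out = 18.8 × 64.76/66.81 = 18.22 V.
I_L = V_out / R_L = 18.22 / 308 kΩ = 0.0592 mA.

I_L ≈ 0.0592 mA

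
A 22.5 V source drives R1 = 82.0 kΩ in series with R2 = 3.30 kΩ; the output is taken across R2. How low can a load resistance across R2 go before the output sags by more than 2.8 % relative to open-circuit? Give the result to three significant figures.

Output resistance R_th = R1‖R2 = (82.0 × 3.30)/85.30 = 3.172 kΩ.
The fractional drop is R_th/(R_th + R_L); requiring this ≤ 0.0280 gives R_L ≥ R_th(1/0.0280 − 1) = 3.172 × 34.71 = 110 kΩ.

R_L(min) ≈ 110 kΩ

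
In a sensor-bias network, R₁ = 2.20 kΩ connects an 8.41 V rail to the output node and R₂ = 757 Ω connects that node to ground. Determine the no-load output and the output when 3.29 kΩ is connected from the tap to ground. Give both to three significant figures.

Unloaded: 2.15 V; loaded: 1.84 V

Open-circuit: V = 8.41 × 757/(2200 + 757) = 2.15 V.
With the load, R₂ becomes R₂‖R_L = 615.4 Ω, so V = 8.41 × 615.4/2815 = 1.84 V.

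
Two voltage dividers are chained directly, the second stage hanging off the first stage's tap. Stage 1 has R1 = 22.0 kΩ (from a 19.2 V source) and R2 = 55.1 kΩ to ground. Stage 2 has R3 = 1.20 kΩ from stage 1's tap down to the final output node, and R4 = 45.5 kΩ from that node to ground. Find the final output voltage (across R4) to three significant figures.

Stage 2 presents R3+R4 = 46.70 kΩ as a load on stage 1's tap.
Stage 1's lower leg becomes R2‖(R3+R4) = 25.28 kΩ, so V_mid = 19.2 × 25.28/47.28 = 10.27 V.
Stage 2 is itself unloaded: V_out = V_mid × R4/(R3+R4) = 10.27 × 45.5/46.70 = 10.0 V.

V_out ≈ 10.0 V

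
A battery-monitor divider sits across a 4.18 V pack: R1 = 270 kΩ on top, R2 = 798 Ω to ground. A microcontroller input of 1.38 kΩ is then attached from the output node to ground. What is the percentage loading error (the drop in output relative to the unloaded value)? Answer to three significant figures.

36.6 %

Unloaded V = 4.18 × 798/270800 = 0.01232 V.
Loaded: R2‖R_L = 505.6 Ω, giving V = 4.18 × 505.6/270500 = 0.007813 V.
Drop = (0.01232 − 0.007813) / 0.01232 = 36.6 %.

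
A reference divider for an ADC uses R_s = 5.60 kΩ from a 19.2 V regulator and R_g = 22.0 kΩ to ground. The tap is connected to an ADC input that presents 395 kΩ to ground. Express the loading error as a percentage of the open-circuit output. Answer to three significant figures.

The divider's output (Thévenin) resistance is R_s‖R_g = 4.464 kΩ.
Fractional drop under load = R_th/(R_th + R_L) = 4.464 / (4.464 + 395) = 0.01117.
So the output falls by 1.12 %.

1.12 %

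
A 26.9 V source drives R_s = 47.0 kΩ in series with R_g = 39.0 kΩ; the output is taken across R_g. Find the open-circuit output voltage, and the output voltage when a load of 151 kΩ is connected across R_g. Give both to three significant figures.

Unloaded: 12.2 V; loaded: 10.7 V

Open-circuit: V = 26.9 × 39.0/(47.0 + 39.0) = 12.2 V.
With the load, R_g becomes R_g‖R_L = 30.99 kΩ, so V = 26.9 × 30.99/77.99 = 10.7 V.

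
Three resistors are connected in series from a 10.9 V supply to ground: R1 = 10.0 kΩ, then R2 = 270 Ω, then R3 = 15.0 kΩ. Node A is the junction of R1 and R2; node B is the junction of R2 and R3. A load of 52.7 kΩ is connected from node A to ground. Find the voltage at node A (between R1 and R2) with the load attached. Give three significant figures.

V ≈ 5.91 V

Below node A the series string R2+R3 = 15270 Ω sits in parallel with the 52700 Ω load: 11840 Ω.
V_A = 10.9 × 11840/(10000 + 11840) = 5.91 V.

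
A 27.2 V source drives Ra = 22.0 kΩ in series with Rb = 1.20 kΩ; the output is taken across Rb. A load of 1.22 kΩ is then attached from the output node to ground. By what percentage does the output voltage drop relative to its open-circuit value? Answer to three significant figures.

Unloaded V = 27.2 × 1.20/23.20 = 1.407 V.
Loaded: Rb‖R_L = 0.6050 kΩ, giving V = 27.2 × 0.6050/22.60 = 0.7279 V.
Drop = (1.407 − 0.7279) / 1.407 = 48.3 %.

48.3 %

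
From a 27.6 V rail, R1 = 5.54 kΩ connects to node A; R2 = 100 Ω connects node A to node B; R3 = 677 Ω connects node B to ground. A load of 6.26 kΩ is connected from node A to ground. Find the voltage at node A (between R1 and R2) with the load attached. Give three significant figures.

Below node A the series string R2+R3 = 777.0 Ω sits in parallel with the 6260 Ω load: 691.2 Ω.
V_A = 27.6 × 691.2/(5540 + 691.2) = 3.06 V.

V ≈ 3.06 V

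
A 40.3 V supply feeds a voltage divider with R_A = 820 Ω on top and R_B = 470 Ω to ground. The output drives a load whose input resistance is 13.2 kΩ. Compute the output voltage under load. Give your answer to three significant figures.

The load sits in parallel with R_B: R_B‖R_L = (470 × 13200) / (470 + 13200) = 453.8 Ω.
V_out = 40.3 × 453.8 / (820 + 453.8) = 40.3 × 453.8/1274 = 14.4 V.

V_out ≈ 14.4 V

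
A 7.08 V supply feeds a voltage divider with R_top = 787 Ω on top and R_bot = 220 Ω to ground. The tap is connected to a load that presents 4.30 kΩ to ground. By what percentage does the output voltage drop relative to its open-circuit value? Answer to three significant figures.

The divider's output (Thévenin) resistance is R_top‖R_bot = 171.9 Ω.
Fractional drop under load = R_th/(R_th + R_L) = 171.9 / (171.9 + 4300) = 0.03845.
So the output falls by 3.84 %.

3.84 %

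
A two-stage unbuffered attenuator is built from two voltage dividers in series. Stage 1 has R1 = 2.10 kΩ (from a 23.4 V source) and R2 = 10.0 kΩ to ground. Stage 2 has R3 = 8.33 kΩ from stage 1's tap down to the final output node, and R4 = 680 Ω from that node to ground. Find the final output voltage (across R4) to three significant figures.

Stage 2 presents R3+R4 = 9010 Ω as a load on stage 1's tap.
Stage 1's lower leg becomes R2‖(R3+R4) = 4740 Ω, so V_mid = 23.4 × 4740/6840 = 16.22 V.
Stage 2 is itself unloaded: V_out = V_mid × R4/(R3+R4) = 16.22 × 680/9010 = 1.22 V.

V_out ≈ 1.22 V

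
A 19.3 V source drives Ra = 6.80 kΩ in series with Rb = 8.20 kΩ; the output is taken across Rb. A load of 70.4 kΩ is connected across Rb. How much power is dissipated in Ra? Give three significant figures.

P ≈ 12.7 mW

Total resistance from the source is Ra + (Rb‖R_L) = 14.14 kΩ, so I = 19.3/14.14 kΩ = 1.364 mA.
P = I²·Ra = (1.364 mA)² × 6.80 kΩ = 12.7 mW.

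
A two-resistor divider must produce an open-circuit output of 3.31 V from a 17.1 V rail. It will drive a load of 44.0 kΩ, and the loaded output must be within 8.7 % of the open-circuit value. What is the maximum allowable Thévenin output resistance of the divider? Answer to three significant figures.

Loading drop = R_th/(R_th + R_L) ≤ 0.0870, so R_th ≤ R_L · ε/(1−ε) = 44.0 kΩ × 0.0870/0.9130 = 4.19 kΩ.

R_th ≤ 4.19 kΩ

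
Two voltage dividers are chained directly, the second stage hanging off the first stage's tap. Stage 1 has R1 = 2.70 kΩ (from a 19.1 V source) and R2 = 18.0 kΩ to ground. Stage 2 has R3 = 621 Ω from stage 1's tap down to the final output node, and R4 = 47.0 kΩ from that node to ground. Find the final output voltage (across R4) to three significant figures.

V_out ≈ 15.6 V

Stage 2 presents R3+R4 = 47620 Ω as a load on stage 1's tap.
Stage 1's lower leg becomes R2‖(R3+R4) = 13060 Ω, so V_mid = 19.1 × 13060/15760 = 15.83 V.
Stage 2 is itself unloaded: V_out = V_mid × R4/(R3+R4) = 15.83 × 47000/47620 = 15.6 V.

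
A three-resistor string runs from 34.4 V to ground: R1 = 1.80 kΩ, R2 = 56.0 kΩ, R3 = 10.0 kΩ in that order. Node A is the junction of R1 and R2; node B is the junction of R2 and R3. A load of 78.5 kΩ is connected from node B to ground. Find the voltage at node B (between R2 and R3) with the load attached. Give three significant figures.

At node B, R3 is in parallel with the load: R3‖R_L = 8.870 kΩ.
Below node A the resistance is R2 + (R3‖R_L) = 64.87 kΩ, so V_A = 34.4 × 64.87/66.67 = 33.47 V.
Then V_B = V_A × (R3‖R_L)/(R2 + R3‖R_L) = 33.47 × 8.870/64.87 = 4.58 V.

V ≈ 4.58 V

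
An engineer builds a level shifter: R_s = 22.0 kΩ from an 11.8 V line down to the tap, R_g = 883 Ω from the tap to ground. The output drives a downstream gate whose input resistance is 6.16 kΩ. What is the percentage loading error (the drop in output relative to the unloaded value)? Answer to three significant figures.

12.1 %

The divider's output (Thévenin) resistance is R_s‖R_g = 848.9 Ω.
Fractional drop under load = R_th/(R_th + R_L) = 848.9 / (848.9 + 6160) = 0.1211.
So the output falls by 12.1 %.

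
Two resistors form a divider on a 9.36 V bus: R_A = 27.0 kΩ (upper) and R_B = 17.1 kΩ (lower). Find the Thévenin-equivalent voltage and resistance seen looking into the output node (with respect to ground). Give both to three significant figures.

V_th is the open-circuit tap voltage: 9.36 × 17.1/(27.0 + 17.1) = 3.63 V.
With the supply zeroed, R_A and R_B appear in parallel from the tap: R_th = R_A‖R_B = (27.0 × 17.1)/44.10 = 10.5 kΩ.

V_th = 3.63 V, R_th = 10.5 kΩ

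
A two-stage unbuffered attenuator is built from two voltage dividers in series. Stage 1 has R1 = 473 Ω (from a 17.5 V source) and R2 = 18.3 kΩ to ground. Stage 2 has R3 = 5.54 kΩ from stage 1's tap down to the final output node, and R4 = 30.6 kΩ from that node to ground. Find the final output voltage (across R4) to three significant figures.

Stage 2 presents R3+R4 = 36140 Ω as a load on stage 1's tap.
Stage 1's lower leg becomes R2‖(R3+R4) = 12150 Ω, so V_mid = 17.5 × 12150/12620 = 16.84 V.
Stage 2 is itself unloaded: V_out = V_mid × R4/(R3+R4) = 16.84 × 30600/36140 = 14.3 V.

V_out ≈ 14.3 V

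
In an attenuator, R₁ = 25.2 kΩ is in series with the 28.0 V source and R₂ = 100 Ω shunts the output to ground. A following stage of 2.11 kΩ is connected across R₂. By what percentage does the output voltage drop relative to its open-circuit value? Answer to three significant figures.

4.51 %

The divider's output (Thévenin) resistance is R₁‖R₂ = 99.60 Ω.
Fractional drop under load = R_th/(R_th + R_L) = 99.60 / (99.60 + 2110) = 0.04508.
So the output falls by 4.51 %.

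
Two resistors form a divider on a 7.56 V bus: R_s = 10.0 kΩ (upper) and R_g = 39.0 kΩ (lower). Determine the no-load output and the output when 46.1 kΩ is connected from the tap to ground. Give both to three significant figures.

Unloaded: 6.02 V; loaded: 5.13 V

Open-circuit: V = 7.56 × 39.0/(10.0 + 39.0) = 6.02 V.
With the load, R_g becomes R_g‖R_L = 21.13 kΩ, so V = 7.56 × 21.13/31.13 = 5.13 V.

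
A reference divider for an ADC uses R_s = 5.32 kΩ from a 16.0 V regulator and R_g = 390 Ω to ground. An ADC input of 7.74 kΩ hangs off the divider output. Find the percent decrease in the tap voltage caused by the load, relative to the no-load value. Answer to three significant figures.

The divider's output (Thévenin) resistance is R_s‖R_g = 363.4 Ω.
Fractional drop under load = R_th/(R_th + R_L) = 363.4 / (363.4 + 7740) = 0.04484.
So the output falls by 4.48 %.

4.48 %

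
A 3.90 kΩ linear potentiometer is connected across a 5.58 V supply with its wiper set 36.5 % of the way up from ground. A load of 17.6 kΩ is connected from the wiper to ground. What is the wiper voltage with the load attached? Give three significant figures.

The wiper splits the pot into (1−α)R = 2.477 kΩ above and αR = 1.423 kΩ below.
Lower section ‖ load = 1.317 kΩ.
V_wiper = 5.58 × 1.317/(2.477 + 1.317) = 1.94 V.

V ≈ 1.94 V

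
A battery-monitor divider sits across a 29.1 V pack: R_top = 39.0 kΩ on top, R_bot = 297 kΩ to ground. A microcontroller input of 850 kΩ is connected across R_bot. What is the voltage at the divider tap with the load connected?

The load sits in parallel with R_bot: R_bot‖R_L = (297 × 850) / (297 + 850) = 220.1 kΩ.
V_out = 29.1 × 220.1 / (39.0 + 220.1) = 29.1 × 220.1/259.1 = 24.7 V.

V_out ≈ 24.7 V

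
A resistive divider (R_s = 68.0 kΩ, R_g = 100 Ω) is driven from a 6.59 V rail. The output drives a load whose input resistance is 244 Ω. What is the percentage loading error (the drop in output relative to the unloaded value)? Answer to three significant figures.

29.0 %

Unloaded V = 6.59 × 100/68100 = 0.009677 V.
Loaded: R_g‖R_L = 70.93 Ω, giving V = 6.59 × 70.93/68070 = 0.006867 V.
Drop = (0.009677 − 0.006867) / 0.009677 = 29.0 %.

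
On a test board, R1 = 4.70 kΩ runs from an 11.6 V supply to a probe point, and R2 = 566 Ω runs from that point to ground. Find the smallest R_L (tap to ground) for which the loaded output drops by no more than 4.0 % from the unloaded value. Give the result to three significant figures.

Output resistance R_th = R1‖R2 = (4700 × 566)/5266 = 505.2 Ω.
The fractional drop is R_th/(R_th + R_L); requiring this ≤ 0.0400 gives R_L ≥ R_th(1/0.0400 − 1) = 505.2 × 24.00 = 12.1 kΩ.

R_L(min) ≈ 12.1 kΩ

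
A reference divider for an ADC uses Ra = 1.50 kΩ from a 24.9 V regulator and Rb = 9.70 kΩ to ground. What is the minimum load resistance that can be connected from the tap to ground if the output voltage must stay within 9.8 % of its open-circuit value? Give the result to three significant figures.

R_L(min) ≈ 12.0 kΩ

Output resistance R_th = Ra‖Rb = (1.50 × 9.70)/11.20 = 1.299 kΩ.
The fractional drop is R_th/(R_th + R_L); requiring this ≤ 0.0980 gives R_L ≥ R_th(1/0.0980 − 1) = 1.299 × 9.204 = 12.0 kΩ.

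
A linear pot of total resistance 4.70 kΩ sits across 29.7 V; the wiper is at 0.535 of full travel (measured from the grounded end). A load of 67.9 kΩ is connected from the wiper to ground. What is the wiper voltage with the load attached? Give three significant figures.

The wiper splits the pot into (1−α)R = 2.186 kΩ above and αR = 2.514 kΩ below.
Lower section ‖ load = 2.425 kΩ.
V_wiper = 29.7 × 2.425/(2.186 + 2.425) = 15.6 V.

V ≈ 15.6 V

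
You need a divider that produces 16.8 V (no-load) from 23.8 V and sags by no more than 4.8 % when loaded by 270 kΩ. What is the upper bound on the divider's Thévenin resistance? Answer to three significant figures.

Loading drop = R_th/(R_th + R_L) ≤ 0.0480, so R_th ≤ R_L · ε/(1−ε) = 270 kΩ × 0.0480/0.9520 = 13.6 kΩ.

R_th ≤ 13.6 kΩ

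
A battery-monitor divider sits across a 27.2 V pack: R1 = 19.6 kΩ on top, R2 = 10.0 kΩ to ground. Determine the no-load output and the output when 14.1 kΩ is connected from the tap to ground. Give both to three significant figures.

Unloaded: 9.19 V; loaded: 6.25 V

Open-circuit: V = 27.2 × 10.0/(19.6 + 10.0) = 9.19 V.
With the load, R2 becomes R2‖R_L = 5.851 kΩ, so V = 27.2 × 5.851/25.45 = 6.25 V.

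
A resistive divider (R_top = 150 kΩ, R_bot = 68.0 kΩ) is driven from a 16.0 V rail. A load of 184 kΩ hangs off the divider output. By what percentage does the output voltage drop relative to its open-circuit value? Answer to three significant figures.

The divider's output (Thévenin) resistance is R_top‖R_bot = 46.79 kΩ.
Fractional drop under load = R_th/(R_th + R_L) = 46.79 / (46.79 + 184) = 0.2027.
So the output falls by 20.3 %.

20.3 %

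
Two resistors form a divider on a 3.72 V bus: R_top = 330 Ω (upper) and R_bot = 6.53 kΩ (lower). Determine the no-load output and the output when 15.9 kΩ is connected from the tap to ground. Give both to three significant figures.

Open-circuit: V = 3.72 × 6530/(330 + 6530) = 3.54 V.
With the load, R_bot becomes R_bot‖R_L = 4629 Ω, so V = 3.72 × 4629/4959 = 3.47 V.

Unloaded: 3.54 V; loaded: 3.47 V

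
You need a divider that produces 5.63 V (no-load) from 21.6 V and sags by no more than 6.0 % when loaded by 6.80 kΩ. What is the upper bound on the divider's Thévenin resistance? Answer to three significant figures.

R_th ≤ 434 Ω

Loading drop = R_th/(R_th + R_L) ≤ 0.0600, so R_th ≤ R_L · ε/(1−ε) = 6.80 kΩ × 0.0600/0.9400 = 434 Ω.
(Any R1, R2 with R2/(R1+R2) = 0.261 and R1‖R2 ≤ 434 Ω will meet the spec.)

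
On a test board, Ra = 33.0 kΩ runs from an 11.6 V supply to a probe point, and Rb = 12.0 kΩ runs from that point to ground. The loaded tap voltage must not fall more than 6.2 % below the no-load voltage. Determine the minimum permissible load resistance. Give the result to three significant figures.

Output resistance R_th = Ra‖Rb = (33.0 × 12.0)/45.00 = 8.800 kΩ.
The fractional drop is R_th/(R_th + R_L); requiring this ≤ 0.0620 gives R_L ≥ R_th(1/0.0620 − 1) = 8.800 × 15.13 = 133 kΩ.

R_L(min) ≈ 133 kΩ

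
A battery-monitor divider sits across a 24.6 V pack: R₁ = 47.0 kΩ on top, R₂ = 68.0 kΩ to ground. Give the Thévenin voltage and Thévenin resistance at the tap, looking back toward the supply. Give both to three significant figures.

V_th is the open-circuit tap voltage: 24.6 × 68.0/(47.0 + 68.0) = 14.5 V.
With the supply zeroed, R₁ and R₂ appear in parallel from the tap: R_th = R₁‖R₂ = (47.0 × 68.0)/115.0 = 27.8 kΩ.

V_th = 14.5 V, R_th = 27.8 kΩ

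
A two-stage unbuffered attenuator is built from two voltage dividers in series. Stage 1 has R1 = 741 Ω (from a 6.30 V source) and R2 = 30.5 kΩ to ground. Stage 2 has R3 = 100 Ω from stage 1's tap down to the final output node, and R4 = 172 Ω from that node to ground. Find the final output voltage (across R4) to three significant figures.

V_out ≈ 1.06 V

Stage 2 presents R3+R4 = 272.0 Ω as a load on stage 1's tap.
Stage 1's lower leg becomes R2‖(R3+R4) = 269.6 Ω, so V_mid = 6.30 × 269.6/1011 = 1.681 V.
Stage 2 is itself unloaded: V_out = V_mid × R4/(R3+R4) = 1.681 × 172/272.0 = 1.06 V.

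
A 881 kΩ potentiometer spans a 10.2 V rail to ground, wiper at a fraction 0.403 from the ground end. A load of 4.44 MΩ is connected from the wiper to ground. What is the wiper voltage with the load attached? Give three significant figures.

V ≈ 3.92 V

The wiper splits the pot into (1−α)R = 526.0 kΩ above and αR = 355.0 kΩ below.
Lower section ‖ load = 328.8 kΩ.
V_wiper = 10.2 × 328.8/(526.0 + 328.8) = 3.92 V.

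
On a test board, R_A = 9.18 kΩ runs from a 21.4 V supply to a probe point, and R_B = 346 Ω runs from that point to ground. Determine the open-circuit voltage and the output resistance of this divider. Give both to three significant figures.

V_th = 0.777 V, R_th = 333 Ω

V_th is the open-circuit tap voltage: 21.4 × 346/(9180 + 346) = 0.777 V.
With the supply zeroed, R_A and R_B appear in parallel from the tap: R_th = R_A‖R_B = (9180 × 346)/9526 = 333 Ω.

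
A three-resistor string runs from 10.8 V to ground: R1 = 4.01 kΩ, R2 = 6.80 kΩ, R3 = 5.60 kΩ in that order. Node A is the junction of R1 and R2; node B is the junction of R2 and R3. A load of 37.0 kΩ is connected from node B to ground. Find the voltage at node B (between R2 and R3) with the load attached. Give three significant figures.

At node B, R3 is in parallel with the load: R3‖R_L = 4.864 kΩ.
Below node A the resistance is R2 + (R3‖R_L) = 11.66 kΩ, so V_A = 10.8 × 11.66/15.67 = 8.037 V.
Then V_B = V_A × (R3‖R_L)/(R2 + R3‖R_L) = 8.037 × 4.864/11.66 = 3.35 V.

V ≈ 3.35 V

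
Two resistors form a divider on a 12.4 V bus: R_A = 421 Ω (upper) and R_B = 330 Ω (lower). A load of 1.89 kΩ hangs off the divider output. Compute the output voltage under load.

V_out ≈ 4.96 V

The load sits in parallel with R_B: R_B‖R_L = (330 × 1890) / (330 + 1890) = 280.9 Ω.
V_out = 12.4 × 280.9 / (421 + 280.9) = 12.4 × 280.9/701.9 = 4.96 V.
(Unloaded it would have been 5.45 V.)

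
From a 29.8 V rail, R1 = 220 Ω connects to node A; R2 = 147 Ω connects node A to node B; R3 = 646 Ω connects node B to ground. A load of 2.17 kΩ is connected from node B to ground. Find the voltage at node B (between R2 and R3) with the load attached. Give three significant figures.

V ≈ 17.2 V

At node B, R3 is in parallel with the load: R3‖R_L = 497.8 Ω.
Below node A the resistance is R2 + (R3‖R_L) = 644.8 Ω, so V_A = 29.8 × 644.8/864.8 = 22.22 V.
Then V_B = V_A × (R3‖R_L)/(R2 + R3‖R_L) = 22.22 × 497.8/644.8 = 17.2 V.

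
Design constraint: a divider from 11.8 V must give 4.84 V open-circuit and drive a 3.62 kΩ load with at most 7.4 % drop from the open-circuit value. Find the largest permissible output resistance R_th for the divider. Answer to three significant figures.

Loading drop = R_th/(R_th + R_L) ≤ 0.0740, so R_th ≤ R_L · ε/(1−ε) = 3.62 kΩ × 0.0740/0.9260 = 289 Ω.
(Any R1, R2 with R2/(R1+R2) = 0.410 and R1‖R2 ≤ 289 Ω will meet the spec.)

R_th ≤ 289 Ω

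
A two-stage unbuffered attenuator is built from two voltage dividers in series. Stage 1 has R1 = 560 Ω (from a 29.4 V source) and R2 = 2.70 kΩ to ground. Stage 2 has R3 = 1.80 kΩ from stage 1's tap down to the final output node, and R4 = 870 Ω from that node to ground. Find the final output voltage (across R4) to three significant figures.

V_out ≈ 6.76 V

Stage 2 presents R3+R4 = 2670 Ω as a load on stage 1's tap.
Stage 1's lower leg becomes R2‖(R3+R4) = 1342 Ω, so V_mid = 29.4 × 1342/1902 = 20.75 V.
Stage 2 is itself unloaded: V_out = V_mid × R4/(R3+R4) = 20.75 × 870/2670 = 6.76 V.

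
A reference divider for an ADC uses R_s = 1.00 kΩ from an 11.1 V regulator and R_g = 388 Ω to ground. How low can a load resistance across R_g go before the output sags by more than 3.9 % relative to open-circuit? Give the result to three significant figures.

R_L(min) ≈ 6.89 kΩ

Output resistance R_th = R_s‖R_g = (1000 × 388)/1388 = 279.5 Ω.
The fractional drop is R_th/(R_th + R_L); requiring this ≤ 0.0390 gives R_L ≥ R_th(1/0.0390 − 1) = 279.5 × 24.64 = 6.89 kΩ.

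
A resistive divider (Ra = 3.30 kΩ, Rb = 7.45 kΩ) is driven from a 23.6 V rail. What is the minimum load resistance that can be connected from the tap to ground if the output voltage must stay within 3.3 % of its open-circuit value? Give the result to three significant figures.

Output resistance R_th = Ra‖Rb = (3.30 × 7.45)/10.75 = 2.287 kΩ.
The fractional drop is R_th/(R_th + R_L); requiring this ≤ 0.0330 gives R_L ≥ R_th(1/0.0330 − 1) = 2.287 × 29.30 = 67.0 kΩ.

R_L(min) ≈ 67.0 kΩ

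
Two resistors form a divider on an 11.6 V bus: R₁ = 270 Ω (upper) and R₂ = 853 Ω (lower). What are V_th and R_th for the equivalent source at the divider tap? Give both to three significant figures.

V_th is the open-circuit tap voltage: 11.6 × 853/(270 + 853) = 8.81 V.
With the supply zeroed, R₁ and R₂ appear in parallel from the tap: R_th = R₁‖R₂ = (270 × 853)/1123 = 205 Ω.

V_th = 8.81 V, R_th = 205 Ω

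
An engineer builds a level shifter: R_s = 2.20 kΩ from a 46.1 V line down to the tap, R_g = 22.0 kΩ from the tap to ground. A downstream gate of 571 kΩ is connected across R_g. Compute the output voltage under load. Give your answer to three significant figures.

The load sits in parallel with R_g: R_g‖R_L = (22.0 × 571) / (22.0 + 571) = 21.18 kΩ.
V_out = 46.1 × 21.18 / (2.20 + 21.18) = 46.1 × 21.18/23.38 = 41.8 V.

V_out ≈ 41.8 V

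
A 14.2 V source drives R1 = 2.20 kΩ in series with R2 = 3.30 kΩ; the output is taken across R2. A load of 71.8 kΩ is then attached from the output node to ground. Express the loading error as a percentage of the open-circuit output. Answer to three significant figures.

1.81 %

The divider's output (Thévenin) resistance is R1‖R2 = 1.320 kΩ.
Fractional drop under load = R_th/(R_th + R_L) = 1.320 / (1.320 + 71.8) = 0.01805.
So the output falls by 1.81 %.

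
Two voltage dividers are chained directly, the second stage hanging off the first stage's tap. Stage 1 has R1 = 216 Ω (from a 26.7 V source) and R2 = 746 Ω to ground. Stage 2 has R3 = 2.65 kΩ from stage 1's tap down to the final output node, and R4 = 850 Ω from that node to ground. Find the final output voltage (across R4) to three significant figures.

V_out ≈ 4.80 V

Stage 2 presents R3+R4 = 3500 Ω as a load on stage 1's tap.
Stage 1's lower leg becomes R2‖(R3+R4) = 614.9 Ω, so V_mid = 26.7 × 614.9/830.9 = 19.76 V.
Stage 2 is itself unloaded: V_out = V_mid × R4/(R3+R4) = 19.76 × 850/3500 = 4.80 V.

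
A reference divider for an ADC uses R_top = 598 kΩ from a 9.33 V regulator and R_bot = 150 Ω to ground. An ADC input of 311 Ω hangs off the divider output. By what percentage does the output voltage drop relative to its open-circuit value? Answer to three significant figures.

Unloaded V = 9.33 × 150/598200 = 0.002340 V.
Loaded: R_bot‖R_L = 101.2 Ω, giving V = 9.33 × 101.2/598100 = 0.001579 V.
Drop = (0.002340 − 0.001579) / 0.002340 = 32.5 %.

32.5 %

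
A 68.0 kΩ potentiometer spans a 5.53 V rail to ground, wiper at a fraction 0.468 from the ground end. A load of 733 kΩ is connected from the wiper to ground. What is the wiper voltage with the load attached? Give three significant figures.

The wiper splits the pot into (1−α)R = 36.18 kΩ above and αR = 31.82 kΩ below.
Lower section ‖ load = 30.50 kΩ.
V_wiper = 5.53 × 30.50/(36.18 + 30.50) = 2.53 V.

V ≈ 2.53 V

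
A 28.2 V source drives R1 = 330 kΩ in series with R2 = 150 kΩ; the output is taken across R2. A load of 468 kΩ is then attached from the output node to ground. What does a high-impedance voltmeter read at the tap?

V_out ≈ 7.22 V

The load sits in parallel with R2: R2‖R_L = (150 × 468) / (150 + 468) = 113.6 kΩ.
V_out = 28.2 × 113.6 / (330 + 113.6) = 28.2 × 113.6/443.6 = 7.22 V.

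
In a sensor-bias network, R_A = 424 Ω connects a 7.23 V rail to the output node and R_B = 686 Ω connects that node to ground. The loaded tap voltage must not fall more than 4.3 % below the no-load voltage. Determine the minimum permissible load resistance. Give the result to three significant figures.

R_L(min) ≈ 5.83 kΩ

Output resistance R_th = R_A‖R_B = (424 × 686)/1110 = 262.0 Ω.
The fractional drop is R_th/(R_th + R_L); requiring this ≤ 0.0430 gives R_L ≥ R_th(1/0.0430 − 1) = 262.0 × 22.26 = 5.83 kΩ.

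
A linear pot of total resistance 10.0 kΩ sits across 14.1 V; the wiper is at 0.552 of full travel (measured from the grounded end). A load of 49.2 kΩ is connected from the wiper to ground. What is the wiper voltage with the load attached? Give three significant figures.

The wiper splits the pot into (1−α)R = 4.480 kΩ above and αR = 5.520 kΩ below.
Lower section ‖ load = 4.963 kΩ.
V_wiper = 14.1 × 4.963/(4.480 + 4.963) = 7.41 V.

V ≈ 7.41 V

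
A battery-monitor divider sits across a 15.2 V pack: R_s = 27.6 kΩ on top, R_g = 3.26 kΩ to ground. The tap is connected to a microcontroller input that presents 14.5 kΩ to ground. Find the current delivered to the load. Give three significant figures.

I_L ≈ 0.0922 mA

R_g‖R_L = 2.662 kΩ; V_out = 15.2 × 2.662/30.26 = 1.337 V.
I_L = V_out / R_L = 1.337 / 14.5 kΩ = 0.0922 mA.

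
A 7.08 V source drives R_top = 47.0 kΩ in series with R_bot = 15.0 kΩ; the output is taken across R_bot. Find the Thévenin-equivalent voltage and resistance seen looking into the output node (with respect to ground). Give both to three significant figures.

V_th = 1.71 V, R_th = 11.4 kΩ

V_th is the open-circuit tap voltage: 7.08 × 15.0/(47.0 + 15.0) = 1.71 V.
With the supply zeroed, R_top and R_bot appear in parallel from the tap: R_th = R_top‖R_bot = (47.0 × 15.0)/62.00 = 11.4 kΩ.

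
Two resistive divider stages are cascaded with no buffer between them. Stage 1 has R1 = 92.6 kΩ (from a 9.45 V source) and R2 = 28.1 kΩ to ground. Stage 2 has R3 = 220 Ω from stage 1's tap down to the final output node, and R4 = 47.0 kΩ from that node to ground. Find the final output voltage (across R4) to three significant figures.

Stage 2 presents R3+R4 = 47220 Ω as a load on stage 1's tap.
Stage 1's lower leg becomes R2‖(R3+R4) = 17620 Ω, so V_mid = 9.45 × 17620/110200 = 1.510 V.
Stage 2 is itself unloaded: V_out = V_mid × R4/(R3+R4) = 1.510 × 47000/47220 = 1.50 V.

V_out ≈ 1.50 V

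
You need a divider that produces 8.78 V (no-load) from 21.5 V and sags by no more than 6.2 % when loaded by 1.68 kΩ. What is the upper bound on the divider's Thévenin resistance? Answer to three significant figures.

R_th ≤ 111 Ω

Loading drop = R_th/(R_th + R_L) ≤ 0.0620, so R_th ≤ R_L · ε/(1−ε) = 1.68 kΩ × 0.0620/0.9380 = 111 Ω.
(Any R1, R2 with R2/(R1+R2) = 0.408 and R1‖R2 ≤ 111 Ω will meet the spec.)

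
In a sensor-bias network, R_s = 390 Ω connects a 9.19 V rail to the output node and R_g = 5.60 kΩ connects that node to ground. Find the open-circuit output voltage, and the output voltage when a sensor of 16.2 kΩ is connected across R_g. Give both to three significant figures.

Unloaded: 8.59 V; loaded: 8.40 V

Open-circuit: V = 9.19 × 5600/(390 + 5600) = 8.59 V.
With the load, R_g becomes R_g‖R_L = 4161 Ω, so V = 9.19 × 4161/4551 = 8.40 V.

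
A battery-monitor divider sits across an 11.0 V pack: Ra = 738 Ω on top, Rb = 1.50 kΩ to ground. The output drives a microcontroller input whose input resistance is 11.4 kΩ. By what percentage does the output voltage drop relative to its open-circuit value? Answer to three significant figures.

The divider's output (Thévenin) resistance is Ra‖Rb = 494.6 Ω.
Fractional drop under load = R_th/(R_th + R_L) = 494.6 / (494.6 + 11400) = 0.04158.
So the output falls by 4.16 %.

4.16 %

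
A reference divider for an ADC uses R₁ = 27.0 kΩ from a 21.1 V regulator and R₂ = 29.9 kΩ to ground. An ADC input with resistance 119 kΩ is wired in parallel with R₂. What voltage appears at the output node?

V_out ≈ 9.91 V

The load sits in parallel with R₂: R₂‖R_L = (29.9 × 119) / (29.9 + 119) = 23.90 kΩ.
V_out = 21.1 × 23.90 / (27.0 + 23.90) = 21.1 × 23.90/50.90 = 9.91 V.
(Unloaded it would have been 11.1 V.)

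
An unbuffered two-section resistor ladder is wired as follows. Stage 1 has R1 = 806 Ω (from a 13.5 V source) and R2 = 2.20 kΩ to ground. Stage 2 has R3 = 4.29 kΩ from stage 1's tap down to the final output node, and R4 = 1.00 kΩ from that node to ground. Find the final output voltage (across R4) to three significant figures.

V_out ≈ 1.68 V

Stage 2 presents R3+R4 = 5290 Ω as a load on stage 1's tap.
Stage 1's lower leg becomes R2‖(R3+R4) = 1554 Ω, so V_mid = 13.5 × 1554/2360 = 8.889 V.
Stage 2 is itself unloaded: V_out = V_mid × R4/(R3+R4) = 8.889 × 1000/5290 = 1.68 V.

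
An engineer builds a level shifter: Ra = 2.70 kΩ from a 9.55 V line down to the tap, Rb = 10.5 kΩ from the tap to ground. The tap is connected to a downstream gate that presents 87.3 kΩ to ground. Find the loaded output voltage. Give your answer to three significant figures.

The load sits in parallel with Rb: Rb‖R_L = (10.5 × 87.3) / (10.5 + 87.3) = 9.373 kΩ.
V_out = 9.55 × 9.373 / (2.70 + 9.373) = 9.55 × 9.373/12.07 = 7.41 V.

V_out ≈ 7.41 V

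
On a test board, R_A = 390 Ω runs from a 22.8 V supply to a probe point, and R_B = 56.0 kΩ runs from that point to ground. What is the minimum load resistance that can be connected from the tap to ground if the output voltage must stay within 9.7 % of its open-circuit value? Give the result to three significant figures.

R_L(min) ≈ 3.61 kΩ

Output resistance R_th = R_A‖R_B = (390 × 56000)/56390 = 387.3 Ω.
The fractional drop is R_th/(R_th + R_L); requiring this ≤ 0.0970 gives R_L ≥ R_th(1/0.0970 − 1) = 387.3 × 9.309 = 3.61 kΩ.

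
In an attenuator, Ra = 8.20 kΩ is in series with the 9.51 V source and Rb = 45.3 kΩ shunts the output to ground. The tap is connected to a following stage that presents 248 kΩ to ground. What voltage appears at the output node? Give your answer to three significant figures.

The load sits in parallel with Rb: Rb‖R_L = (45.3 × 248) / (45.3 + 248) = 38.30 kΩ.
V_out = 9.51 × 38.30 / (8.20 + 38.30) = 9.51 × 38.30/46.50 = 7.83 V.

V_out ≈ 7.83 V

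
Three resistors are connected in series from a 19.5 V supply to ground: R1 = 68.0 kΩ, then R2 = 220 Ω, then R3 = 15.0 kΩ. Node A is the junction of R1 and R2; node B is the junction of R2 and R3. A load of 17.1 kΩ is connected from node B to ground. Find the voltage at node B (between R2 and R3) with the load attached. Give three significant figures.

V ≈ 2.04 V

At node B, R3 is in parallel with the load: R3‖R_L = 7991 Ω.
Below node A the resistance is R2 + (R3‖R_L) = 8211 Ω, so V_A = 19.5 × 8211/76210 = 2.101 V.
Then V_B = V_A × (R3‖R_L)/(R2 + R3‖R_L) = 2.101 × 7991/8211 = 2.04 V.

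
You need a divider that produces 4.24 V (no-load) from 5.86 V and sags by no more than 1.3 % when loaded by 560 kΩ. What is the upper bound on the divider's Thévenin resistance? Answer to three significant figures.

Loading drop = R_th/(R_th + R_L) ≤ 0.0130, so R_th ≤ R_L · ε/(1−ε) = 560 kΩ × 0.0130/0.9870 = 7.38 kΩ.

R_th ≤ 7.38 kΩ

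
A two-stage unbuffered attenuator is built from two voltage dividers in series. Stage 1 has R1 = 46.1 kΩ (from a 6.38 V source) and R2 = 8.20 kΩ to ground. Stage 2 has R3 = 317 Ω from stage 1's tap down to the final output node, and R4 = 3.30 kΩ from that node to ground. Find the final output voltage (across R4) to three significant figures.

Stage 2 presents R3+R4 = 3617 Ω as a load on stage 1's tap.
Stage 1's lower leg becomes R2‖(R3+R4) = 2510 Ω, so V_mid = 6.38 × 2510/48610 = 0.3294 V.
Stage 2 is itself unloaded: V_out = V_mid × R4/(R3+R4) = 0.3294 × 3300/3617 = 0.301 V.

V_out ≈ 0.301 V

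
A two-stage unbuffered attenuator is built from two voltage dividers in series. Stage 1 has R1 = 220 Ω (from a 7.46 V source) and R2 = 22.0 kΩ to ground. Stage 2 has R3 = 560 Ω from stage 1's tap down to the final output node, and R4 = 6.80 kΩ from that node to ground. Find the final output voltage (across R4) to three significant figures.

V_out ≈ 6.63 V

Stage 2 presents R3+R4 = 7360 Ω as a load on stage 1's tap.
Stage 1's lower leg becomes R2‖(R3+R4) = 5515 Ω, so V_mid = 7.46 × 5515/5735 = 7.174 V.
Stage 2 is itself unloaded: V_out = V_mid × R4/(R3+R4) = 7.174 × 6800/7360 = 6.63 V.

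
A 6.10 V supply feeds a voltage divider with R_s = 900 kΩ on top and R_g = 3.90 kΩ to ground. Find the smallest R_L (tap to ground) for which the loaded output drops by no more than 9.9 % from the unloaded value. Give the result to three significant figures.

R_L(min) ≈ 35.3 kΩ

Output resistance R_th = R_s‖R_g = (900 × 3.90)/903.9 = 3.883 kΩ.
The fractional drop is R_th/(R_th + R_L); requiring this ≤ 0.0990 gives R_L ≥ R_th(1/0.0990 − 1) = 3.883 × 9.101 = 35.3 kΩ.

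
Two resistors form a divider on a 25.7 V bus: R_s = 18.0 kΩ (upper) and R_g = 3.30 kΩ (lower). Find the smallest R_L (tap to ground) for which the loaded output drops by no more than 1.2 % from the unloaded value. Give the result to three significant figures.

Output resistance R_th = R_s‖R_g = (18.0 × 3.30)/21.30 = 2.789 kΩ.
The fractional drop is R_th/(R_th + R_L); requiring this ≤ 0.0120 gives R_L ≥ R_th(1/0.0120 − 1) = 2.789 × 82.33 = 230 kΩ.

R_L(min) ≈ 230 kΩ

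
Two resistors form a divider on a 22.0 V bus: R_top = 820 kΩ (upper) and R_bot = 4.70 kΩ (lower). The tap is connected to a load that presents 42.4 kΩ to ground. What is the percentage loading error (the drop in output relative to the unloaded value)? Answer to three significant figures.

9.93 %

The divider's output (Thévenin) resistance is R_top‖R_bot = 4.673 kΩ.
Fractional drop under load = R_th/(R_th + R_L) = 4.673 / (4.673 + 42.4) = 0.09928.
So the output falls by 9.93 %.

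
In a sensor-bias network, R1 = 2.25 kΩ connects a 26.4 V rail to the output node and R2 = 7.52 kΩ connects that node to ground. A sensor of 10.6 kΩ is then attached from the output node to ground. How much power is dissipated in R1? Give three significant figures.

Total resistance from the source is R1 + (R2‖R_L) = 6.649 kΩ, so I = 26.4/6.649 kΩ = 3.970 mA.
P = I²·R1 = (3.970 mA)² × 2.25 kΩ = 35.5 mW.

P ≈ 35.5 mW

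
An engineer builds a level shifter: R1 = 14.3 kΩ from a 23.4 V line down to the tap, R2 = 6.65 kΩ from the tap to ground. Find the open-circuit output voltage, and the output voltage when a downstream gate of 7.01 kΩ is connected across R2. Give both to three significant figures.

Open-circuit: V = 23.4 × 6.65/(14.3 + 6.65) = 7.43 V.
With the load, R2 becomes R2‖R_L = 3.413 kΩ, so V = 23.4 × 3.413/17.71 = 4.51 V.

Unloaded: 7.43 V; loaded: 4.51 V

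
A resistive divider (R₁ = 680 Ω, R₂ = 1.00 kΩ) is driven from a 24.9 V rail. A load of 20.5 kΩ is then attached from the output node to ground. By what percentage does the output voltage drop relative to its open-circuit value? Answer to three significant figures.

The divider's output (Thévenin) resistance is R₁‖R₂ = 404.8 Ω.
Fractional drop under load = R_th/(R_th + R_L) = 404.8 / (404.8 + 20500) = 0.01936.
So the output falls by 1.94 %.

1.94 %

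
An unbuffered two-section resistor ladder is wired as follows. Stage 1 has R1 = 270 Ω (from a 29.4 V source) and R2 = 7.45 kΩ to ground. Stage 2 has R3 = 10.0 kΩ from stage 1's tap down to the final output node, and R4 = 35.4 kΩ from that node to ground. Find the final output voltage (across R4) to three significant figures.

V_out ≈ 22.0 V

Stage 2 presents R3+R4 = 45400 Ω as a load on stage 1's tap.
Stage 1's lower leg becomes R2‖(R3+R4) = 6400 Ω, so V_mid = 29.4 × 6400/6670 = 28.21 V.
Stage 2 is itself unloaded: V_out = V_mid × R4/(R3+R4) = 28.21 × 35400/45400 = 22.0 V.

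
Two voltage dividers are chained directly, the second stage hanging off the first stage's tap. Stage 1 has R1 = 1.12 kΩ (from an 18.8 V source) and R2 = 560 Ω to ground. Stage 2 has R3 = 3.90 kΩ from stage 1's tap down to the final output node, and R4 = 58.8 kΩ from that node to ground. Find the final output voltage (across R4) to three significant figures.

V_out ≈ 5.84 V

Stage 2 presents R3+R4 = 62700 Ω as a load on stage 1's tap.
Stage 1's lower leg becomes R2‖(R3+R4) = 555.0 Ω, so V_mid = 18.8 × 555.0/1675 = 6.230 V.
Stage 2 is itself unloaded: V_out = V_mid × R4/(R3+R4) = 6.230 × 58800/62700 = 5.84 V.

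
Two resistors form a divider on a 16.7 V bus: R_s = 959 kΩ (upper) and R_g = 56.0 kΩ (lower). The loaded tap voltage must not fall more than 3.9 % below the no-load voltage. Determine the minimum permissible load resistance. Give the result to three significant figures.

R_L(min) ≈ 1.30 MΩ

Output resistance R_th = R_s‖R_g = (959 × 56.0)/1015 = 52.91 kΩ.
The fractional drop is R_th/(R_th + R_L); requiring this ≤ 0.0390 gives R_L ≥ R_th(1/0.0390 − 1) = 52.91 × 24.64 = 1.30 MΩ.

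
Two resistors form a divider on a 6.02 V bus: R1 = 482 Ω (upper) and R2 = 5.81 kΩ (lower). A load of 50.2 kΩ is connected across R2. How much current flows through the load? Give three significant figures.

I_L ≈ 0.110 mA

R2‖R_L = 5207 Ω; V_out = 6.02 × 5207/5689 = 5.510 V.
I_L = V_out / R_L = 5.510 / 50.2 kΩ = 0.110 mA.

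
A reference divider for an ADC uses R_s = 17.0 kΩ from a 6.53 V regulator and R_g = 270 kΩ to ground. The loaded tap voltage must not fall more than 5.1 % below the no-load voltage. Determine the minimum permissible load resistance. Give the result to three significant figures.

Output resistance R_th = R_s‖R_g = (17.0 × 270)/287.0 = 15.99 kΩ.
The fractional drop is R_th/(R_th + R_L); requiring this ≤ 0.0510 gives R_L ≥ R_th(1/0.0510 − 1) = 15.99 × 18.61 = 298 kΩ.

R_L(min) ≈ 298 kΩ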